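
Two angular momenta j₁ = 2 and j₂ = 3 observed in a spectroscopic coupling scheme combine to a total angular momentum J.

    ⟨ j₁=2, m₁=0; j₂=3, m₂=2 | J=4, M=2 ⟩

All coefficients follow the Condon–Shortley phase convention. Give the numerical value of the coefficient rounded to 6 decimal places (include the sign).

−√(12/35) = -0.585540

triangle: 1!×3!×5!/10! = 720/3628800
(j±m)!: 2!×2!×5!×1!×6!×2! = 691200
prefactor² = (2J+1)×Δ×N² = 8640/7
  k=0: +1/(0!×1!×2!×5!×1!×0!) = 1/240
  k=1: −1/(1!×0!×1!×4!×2!×1!) = -1/48
Σ = -1/60  ⇒  CG² = 8640/7×(-1/60)² = 12/35
CG = −√(12/35) = -0.585540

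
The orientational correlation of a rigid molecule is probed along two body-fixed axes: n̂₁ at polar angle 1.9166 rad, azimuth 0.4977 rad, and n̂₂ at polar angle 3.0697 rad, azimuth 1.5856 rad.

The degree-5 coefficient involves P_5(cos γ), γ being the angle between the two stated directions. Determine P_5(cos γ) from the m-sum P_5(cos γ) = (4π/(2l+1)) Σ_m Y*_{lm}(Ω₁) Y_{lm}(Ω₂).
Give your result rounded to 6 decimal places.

0.305675

Term-by-term m-sum for l=5 (normalisation 4π/11 = 1.142397):
  m=-5: Y*=-0.27169 + 0.20787j  Y=-0.00000 - 0.00000j  product 0.00000 + 0.00000j
  m=-4: Y*=0.15892 - 0.35587j  Y=-0.00004 + 0.00000j  product -0.00001 + 0.00001j
  m=-3: Y*=0.00076 + 0.00977j  Y=0.00005 + 0.00102j  product -0.00001 + 0.00000j
  m=-2: Y*=0.18132 + 0.27955j  Y=0.01730 - 0.00051j  product 0.00328 + 0.00474j
  m=-1: Y*=-0.08771 - 0.04765j  Y=-0.00268 - 0.18072j  product -0.00838 + 0.01598j
  m=+0: Y*=-0.30877 + 0.00000j  Y=-0.89968 + 0.00000j  product 0.27780 + 0.00000j
  m=+1: Y*=0.08771 - 0.04765j  Y=0.00268 - 0.18072j  product -0.00838 - 0.01598j
  m=+2: Y*=0.18132 - 0.27955j  Y=0.01730 + 0.00051j  product 0.00328 - 0.00474j
  m=+3: Y*=-0.00076 + 0.00977j  Y=-0.00005 + 0.00102j  product -0.00001 - 0.00000j
  m=+4: Y*=0.15892 + 0.35587j  Y=-0.00004 - 0.00000j  product -0.00001 - 0.00001j
  m=+5: Y*=0.27169 + 0.20787j  Y=0.00000 - 0.00000j  product 0.00000 - 0.00000j
Accumulated sum 0.26757 + 0.00000j; after 4π/(2l+1) scaling, 0.30568 + 0.00000j ⇒ P_5 = 0.305675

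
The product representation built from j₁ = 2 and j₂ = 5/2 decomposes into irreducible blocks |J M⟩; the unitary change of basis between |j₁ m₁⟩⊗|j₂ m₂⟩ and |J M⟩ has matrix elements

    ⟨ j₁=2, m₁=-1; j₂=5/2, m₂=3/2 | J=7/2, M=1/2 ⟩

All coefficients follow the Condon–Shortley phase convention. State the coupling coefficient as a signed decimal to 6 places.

-0.619780  (= −√(121/315))

j₁+j₂−J=1  J+j₁−j₂=3  J−j₁+j₂=4  j₁+j₂+J+1=9
(j₁±m₁, j₂±m₂, J±M) = (1,3,4,1,4,3)
P² = 2304/35
sum k=0..1:
  [0] +1/144 = 1/144
  [1] −1/12 = -1/12
S = -11/144
C² = P²·S² = 121/315 ; C = -0.619780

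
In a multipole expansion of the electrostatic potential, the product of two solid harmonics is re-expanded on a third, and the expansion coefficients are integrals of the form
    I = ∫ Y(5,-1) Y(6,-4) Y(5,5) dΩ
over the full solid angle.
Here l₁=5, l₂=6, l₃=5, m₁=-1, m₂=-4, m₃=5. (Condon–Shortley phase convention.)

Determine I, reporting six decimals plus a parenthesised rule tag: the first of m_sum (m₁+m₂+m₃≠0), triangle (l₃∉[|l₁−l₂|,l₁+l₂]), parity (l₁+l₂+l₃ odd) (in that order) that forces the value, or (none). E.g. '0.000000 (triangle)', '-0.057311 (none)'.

0.178246 (none)

Rules hold: Σm=0, L=16 even, 1≤5≤11.
N = 11·13·11 = 1573
Δ = 6!·4!·6!/17! = 1/28588560
Racah Σ t=1..5: t=1:−1/345600 t=2:+1/13824 t=3:−1/5184 t=4:+1/13824 t=5:−1/345600 = -7/129600
⇒ 3j(5 6 5; 0 0 0)² = 80/7293, sgn +1
Racah Σ t=2..2: t=2:+1/829440 = 1/829440
⇒ 3j(5 6 5; -1 -4 5)² = 225/9724, sgn +1
4πI² = N·(3j₀)²·(3jₘ)² = 1500/3757
I = +1·√(0.399255/4π) = 0.17824613
No selection rule forces the value: the integral is nonzero (none).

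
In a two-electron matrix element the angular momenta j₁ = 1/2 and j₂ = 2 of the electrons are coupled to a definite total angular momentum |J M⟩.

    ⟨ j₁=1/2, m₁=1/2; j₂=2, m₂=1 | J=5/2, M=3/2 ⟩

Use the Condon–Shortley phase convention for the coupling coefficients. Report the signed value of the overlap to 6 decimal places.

j₁+j₂−J=0  J+j₁−j₂=1  J−j₁+j₂=4  j₁+j₂+J+1=6
(j₁±m₁, j₂±m₂, J±M) = (1,0,3,1,4,1)
P² = 144/5
sum k=0..0:
  [0] +1/6 = 1/6
S = 1/6
C² = P²·S² = 4/5 ; C = +0.894427

+√(4/5) ≈ +0.894427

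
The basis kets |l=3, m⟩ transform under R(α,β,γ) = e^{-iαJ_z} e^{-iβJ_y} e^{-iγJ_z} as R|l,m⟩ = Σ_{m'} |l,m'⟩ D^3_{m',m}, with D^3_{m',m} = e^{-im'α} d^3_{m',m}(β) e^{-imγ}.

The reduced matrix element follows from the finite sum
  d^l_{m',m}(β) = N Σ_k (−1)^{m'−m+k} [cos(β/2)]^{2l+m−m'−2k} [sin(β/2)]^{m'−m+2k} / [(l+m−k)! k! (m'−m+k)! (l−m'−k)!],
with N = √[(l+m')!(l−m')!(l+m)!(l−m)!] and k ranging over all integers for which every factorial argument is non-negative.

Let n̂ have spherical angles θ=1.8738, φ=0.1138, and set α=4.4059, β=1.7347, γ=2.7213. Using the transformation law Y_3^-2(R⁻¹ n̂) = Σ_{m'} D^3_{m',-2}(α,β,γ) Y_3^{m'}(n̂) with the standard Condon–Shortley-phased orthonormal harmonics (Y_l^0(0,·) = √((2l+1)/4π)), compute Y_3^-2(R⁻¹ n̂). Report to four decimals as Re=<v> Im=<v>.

Need the full column D^3_{m',-2} for m'=−3..3 at α=4.4059, β=1.7347, γ=2.7213.
cos(β/2)=0.646850, sin(β/2)=0.762617
d^3_{-3,-2}: single k=1 term ⇒ +0.211543;  D = +0.207766-0.039797i
d^3_{-2,-2}: k∈[0..1] ⇒ +0.073252 -0.509093 = -0.435841;  D = +0.050978-0.432849i
d^3_{-1,-2}: k∈[0..1] ⇒ -0.273101 +0.759207 = +0.486106;  D = -0.443117-0.199866i
d^3_{0,-2}: k∈[0..1] ⇒ +0.557683 -0.775166 = -0.217482;  D = -0.145066+0.162031i
d^3_{1,-2}: k∈[0..1] ⇒ -0.759207 +0.527639 = -0.231568;  D = -0.117883-0.199317i
d^3_{2,-2}: k∈[0..1] ⇒ +0.707626 -0.196716 = +0.510910;  D = -0.497733+0.115285i
d^3_{3,-2}: single k=0 term ⇒ -0.408708;  D = -0.032206+0.407437i
Y_3^{m'}(θ=1.8738,φ=0.1138) and Σ D·Y over m':
  (+0.2078-0.0398i)·(+0.3418-0.1215i)  (+0.0510-0.4328i)·(-0.2706+0.0627i)  (-0.4431-0.1999i)·(-0.1700+0.0194i)  (-0.1451+0.1620i)·(+0.2845+0.0000i)  (-0.1179-0.1993i)·(+0.1700+0.0194i)  (-0.4977+0.1153i)·(-0.2706-0.0627i)  (-0.0322+0.4074i)·(-0.3418-0.1215i)
Y_3^-2(R⁻¹ n̂) = +0.303734-0.018575i

Re=0.3037 Im=-0.0186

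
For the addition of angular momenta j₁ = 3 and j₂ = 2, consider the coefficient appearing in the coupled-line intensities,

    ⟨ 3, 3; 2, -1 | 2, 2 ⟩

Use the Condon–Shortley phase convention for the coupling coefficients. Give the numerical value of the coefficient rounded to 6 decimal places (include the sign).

+√(5/14) = +0.597614

j₁+j₂−J=3  J+j₁−j₂=3  J−j₁+j₂=1  j₁+j₂+J+1=8
(j₁±m₁, j₂±m₂, J±M) = (6,0,1,3,4,0)
P² = 3240/7
sum k=0..0:
  [0] +1/36 = 1/36
S = 1/36
C² = P²·S² = 5/14 ; C = +0.597614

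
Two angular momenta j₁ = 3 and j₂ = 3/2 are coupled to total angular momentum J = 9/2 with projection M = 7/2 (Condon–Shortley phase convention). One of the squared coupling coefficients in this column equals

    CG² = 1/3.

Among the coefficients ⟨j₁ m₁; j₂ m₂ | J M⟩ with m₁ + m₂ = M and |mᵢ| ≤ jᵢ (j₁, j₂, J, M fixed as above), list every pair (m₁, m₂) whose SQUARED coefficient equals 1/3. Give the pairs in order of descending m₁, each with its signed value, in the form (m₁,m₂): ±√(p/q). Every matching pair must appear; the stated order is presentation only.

(3,1/2): +√(1/3)

Admissible pairs with m₁+m₂ = M = 7/2: (2,3/2), (3,1/2)
  (m₁,m₂)=(3,1/2): CG² = 1/3, CG = +√(1/3)   ← matches the target
  (m₁,m₂)=(2,3/2): CG² = 2/3, CG = +√(2/3)
Pairs with CG² = 1/3: (3,1/2): +√(1/3)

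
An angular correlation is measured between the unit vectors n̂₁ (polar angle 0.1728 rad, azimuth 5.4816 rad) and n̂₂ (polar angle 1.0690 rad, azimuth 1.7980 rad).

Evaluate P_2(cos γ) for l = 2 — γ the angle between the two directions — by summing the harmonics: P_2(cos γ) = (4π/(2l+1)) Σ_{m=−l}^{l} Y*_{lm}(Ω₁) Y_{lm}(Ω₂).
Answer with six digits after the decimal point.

-0.321774

Term-by-term m-sum for l=2 (normalisation 4π/5 = 2.513274):
  m=-2: Y*=(-0.000370, -0.011414)  Y=(-0.266775, 0.130320)  product (0.001586, 0.002997)
  m=-1: Y*=(0.091018, -0.094014)  Y=(-0.073385, -0.317414)  product (-0.036521, -0.021991)
  m=+0: Y*=(0.602811, -0.000000)  Y=(-0.096483, 0.000000)  product (-0.058161, 0.000000)
  m=+1: Y*=(-0.091018, -0.094014)  Y=(0.073385, -0.317414)  product (-0.036521, 0.021991)
  m=+2: Y*=(-0.000370, 0.011414)  Y=(-0.266775, -0.130320)  product (0.001586, -0.002997)
Accumulated sum (-0.128030, -0.000000); after 4π/(2l+1) scaling, (-0.321774, -0.000000) ⇒ P_2 = -0.321774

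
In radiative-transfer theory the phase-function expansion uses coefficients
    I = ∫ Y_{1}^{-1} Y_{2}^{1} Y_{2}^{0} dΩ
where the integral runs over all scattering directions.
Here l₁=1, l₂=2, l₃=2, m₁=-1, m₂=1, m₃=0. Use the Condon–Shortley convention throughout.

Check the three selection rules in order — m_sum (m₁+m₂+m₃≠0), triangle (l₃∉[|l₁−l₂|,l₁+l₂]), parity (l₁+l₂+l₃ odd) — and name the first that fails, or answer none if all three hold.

parity

Σmᵢ = 0  ✓
l₃∈[|l₁−l₂|,l₁+l₂]=[1,3], have l₃=2  ✓
Σlᵢ = 5 ⇒ odd  ✗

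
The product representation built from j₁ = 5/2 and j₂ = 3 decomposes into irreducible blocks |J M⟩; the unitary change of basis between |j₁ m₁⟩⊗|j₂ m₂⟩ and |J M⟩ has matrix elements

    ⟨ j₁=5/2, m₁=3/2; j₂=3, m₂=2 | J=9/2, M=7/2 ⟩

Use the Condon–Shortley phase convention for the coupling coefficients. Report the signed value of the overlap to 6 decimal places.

√[10·1!4!5!/11! · 4!1!5!1!8!1!] = √(921600/11)
  +(−1)^0/∏(0,1,1,5,3,0)! = 1/720  (running 1/720)
  +(−1)^1/∏(1,0,0,4,4,1)! = -1/576  (running -1/2880)
⟨..|..⟩ = √(921600/11)·(-1/2880) = -0.100504

−√(1/99) ≈ -0.100504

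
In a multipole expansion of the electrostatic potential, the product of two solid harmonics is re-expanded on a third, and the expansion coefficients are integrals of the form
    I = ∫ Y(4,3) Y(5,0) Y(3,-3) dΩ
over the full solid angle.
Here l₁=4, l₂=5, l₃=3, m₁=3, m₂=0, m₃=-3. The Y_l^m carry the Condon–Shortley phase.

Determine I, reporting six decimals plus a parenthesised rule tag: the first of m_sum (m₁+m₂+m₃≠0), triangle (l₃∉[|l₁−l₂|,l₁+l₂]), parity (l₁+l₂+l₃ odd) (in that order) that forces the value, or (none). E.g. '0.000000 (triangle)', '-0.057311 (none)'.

-0.098140 (none)

Checks pass: Σm=0; 12 even; l₃=3∈[1,9].
(2·4+1)(2·5+1)(2·3+1) = 693
Δ: 6! 2! 4! / 13! → 1/180180
sum: t=2:+1/576 t=3:−1/144 t=4:+1/576 = -1/288
3j²(4 5 3; 0 0 0) = Δ·Π!·Σ² = 20/1001  (sign +1)
sum: t=1:−1/5760 = -1/5760
3j²(4 5 3; 3 0 -3) = Δ·Π!·Σ² = 5/572  (sign -1)
combine: 4πI² = 693·20/1001·5/572 = 225/1859
take √, sign -1: I = -0.09814013
No selection rule forces the value: the integral is nonzero (none).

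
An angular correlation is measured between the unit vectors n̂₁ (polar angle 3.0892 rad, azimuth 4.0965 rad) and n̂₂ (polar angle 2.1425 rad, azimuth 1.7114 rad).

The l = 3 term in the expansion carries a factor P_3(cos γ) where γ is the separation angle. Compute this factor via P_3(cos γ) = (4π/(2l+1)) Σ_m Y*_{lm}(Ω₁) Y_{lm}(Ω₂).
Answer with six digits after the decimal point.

Term-by-term m-sum for l=3 (normalisation 4π/7 = 1.795196):
  term(m=-3) = (0.000010, 0.000011)   from Y*(Ω₁)=(0.000058, -0.000016), Y(Ω₂)=(0.101599, 0.226406)
  term(m=-2) = (0.000063, -0.001093)   from Y*(Ω₁)=(0.000931, -0.002640), Y(Ω₂)=(0.375719, -0.108531)
  term(m=-1) = (-0.006184, 0.005837)   from Y*(Ω₁)=(-0.038974, -0.055070), Y(Ω₂)=(-0.017664, -0.124801)
  term(m=+0) = (-0.229606, -0.000000)   from Y*(Ω₁)=(-0.740218, -0.000000), Y(Ω₂)=(0.310187, 0.000000)
  term(m=+1) = (-0.006184, -0.005837)   from Y*(Ω₁)=(0.038974, -0.055070), Y(Ω₂)=(0.017664, -0.124801)
  term(m=+2) = (0.000063, 0.001093)   from Y*(Ω₁)=(0.000931, 0.002640), Y(Ω₂)=(0.375719, 0.108531)
  term(m=+3) = (0.000010, -0.000011)   from Y*(Ω₁)=(-0.000058, -0.000016), Y(Ω₂)=(-0.101599, 0.226406)
Total Σ_m = (-0.241829, -0.000000). Multiply by 1.795196: (-0.434130, -0.000000). P_3(cos γ) = -0.434130

-0.434130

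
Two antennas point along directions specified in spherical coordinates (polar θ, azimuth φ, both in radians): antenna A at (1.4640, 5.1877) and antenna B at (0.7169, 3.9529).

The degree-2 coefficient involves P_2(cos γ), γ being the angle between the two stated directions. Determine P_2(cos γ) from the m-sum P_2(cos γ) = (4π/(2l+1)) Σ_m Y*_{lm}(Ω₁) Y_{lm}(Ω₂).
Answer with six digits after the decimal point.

Summing Y*_{l m}(θ₁,φ₁)·Y_{l m}(θ₂,φ₂) over m ∈ [−2, 2]; prefactor 4π/(2·2+1) = 2.513274:
  m=-2: Y*=(-0.221943, -0.310770)  Y=(-0.008637, -0.166537)  product (-0.049838, 0.039646)
  m=-1: Y*=(0.037469, -0.072803)  Y=(-0.263478, 0.277497)  product (0.010330, 0.029580)
  m=+0: Y*=(-0.304641, -0.000000)  Y=(0.222304, 0.000000)  product (-0.067723, -0.000000)
  m=+1: Y*=(-0.037469, -0.072803)  Y=(0.263478, 0.277497)  product (0.010330, -0.029580)
  m=+2: Y*=(-0.221943, 0.310770)  Y=(-0.008637, 0.166537)  product (-0.049838, -0.039646)
Total Σ_m = (-0.146738, -0.000000). Multiply by 2.513274: (-0.368792, -0.000000). P_2(cos γ) = -0.368792

-0.368792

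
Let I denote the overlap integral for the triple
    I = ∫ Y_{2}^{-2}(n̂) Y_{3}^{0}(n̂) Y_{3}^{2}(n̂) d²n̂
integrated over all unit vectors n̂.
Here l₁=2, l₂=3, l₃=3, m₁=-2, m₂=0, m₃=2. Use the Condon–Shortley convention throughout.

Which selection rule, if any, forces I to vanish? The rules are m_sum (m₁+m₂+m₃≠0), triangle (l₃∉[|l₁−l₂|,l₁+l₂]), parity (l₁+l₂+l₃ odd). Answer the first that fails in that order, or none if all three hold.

azimuthal sum: -2 + 0 + 2 = 0  ✓
1 ≤ 3 ≤ 5 (triangle on l)  ✓
L = 2 + 3 + 3 = 8 (even)  ✓

none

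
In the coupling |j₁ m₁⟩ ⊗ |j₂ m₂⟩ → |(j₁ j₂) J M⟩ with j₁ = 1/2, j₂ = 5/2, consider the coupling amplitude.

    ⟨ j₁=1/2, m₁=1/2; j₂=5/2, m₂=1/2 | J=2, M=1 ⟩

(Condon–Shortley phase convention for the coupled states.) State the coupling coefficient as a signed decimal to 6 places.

√[5·1!0!4!/6! · 1!0!3!2!3!1!] = √(12)
  +(−1)^0/∏(0,1,0,3,0,1)! = 1/6  (running 1/6)
⟨..|..⟩ = √(12)·(1/6) = +0.577350

+0.577350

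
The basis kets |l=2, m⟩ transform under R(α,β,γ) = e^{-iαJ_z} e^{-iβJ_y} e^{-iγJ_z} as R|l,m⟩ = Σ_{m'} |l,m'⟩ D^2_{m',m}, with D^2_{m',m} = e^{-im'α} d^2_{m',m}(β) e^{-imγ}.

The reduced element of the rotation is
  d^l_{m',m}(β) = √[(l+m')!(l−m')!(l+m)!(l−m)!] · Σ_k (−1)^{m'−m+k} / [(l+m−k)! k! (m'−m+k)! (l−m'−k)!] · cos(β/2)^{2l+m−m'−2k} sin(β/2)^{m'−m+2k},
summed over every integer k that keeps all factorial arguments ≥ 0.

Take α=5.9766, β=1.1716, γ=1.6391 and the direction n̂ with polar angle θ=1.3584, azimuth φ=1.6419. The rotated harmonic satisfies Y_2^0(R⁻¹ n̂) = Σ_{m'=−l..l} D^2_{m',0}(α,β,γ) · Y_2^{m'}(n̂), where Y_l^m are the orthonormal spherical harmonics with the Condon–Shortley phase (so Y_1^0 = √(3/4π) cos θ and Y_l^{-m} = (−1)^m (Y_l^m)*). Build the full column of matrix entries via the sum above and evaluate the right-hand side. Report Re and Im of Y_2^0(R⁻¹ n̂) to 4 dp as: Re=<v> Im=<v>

Re=-0.2562 Im=0.0000

Need the full column D^2_{m',0} for m'=−2..2 at α=5.9766, β=1.1716, γ=1.6391.
cos(β/2)=0.833270, sin(β/2)=0.552866
d^2_{-2,0}: single k=2 term ⇒ +0.519861;  D = +0.425157-0.299161i
d^2_{-1,0}: k∈[1..2] ⇒ +0.783525 -0.344922 = +0.438603;  D = +0.418151-0.132372i
d^2_{0,0}: k∈[0..2] ⇒ +0.482107 -0.848929 +0.093429 = -0.273394;  D = -0.273394+0.000000i
d^2_{1,0}: k∈[0..1] ⇒ -0.783525 +0.344922 = -0.438603;  D = -0.418151-0.132372i
d^2_{2,0}: single k=0 term ⇒ +0.519861;  D = +0.425157+0.299161i
Y_2^{m'}(θ=1.3584,φ=1.6419) and Σ D·Y over m':
  (+0.4252-0.2992i)·(-0.3654+0.0523i)  (+0.4182-0.1324i)·(-0.0113-0.1588i)  (-0.2734+0.0000i)·(-0.2733+0.0000i)  (-0.4182-0.1324i)·(+0.0113-0.1588i)  (+0.4252+0.2992i)·(-0.3654-0.0523i)
Y_2^0(R⁻¹ n̂) = -0.256157+0.000000i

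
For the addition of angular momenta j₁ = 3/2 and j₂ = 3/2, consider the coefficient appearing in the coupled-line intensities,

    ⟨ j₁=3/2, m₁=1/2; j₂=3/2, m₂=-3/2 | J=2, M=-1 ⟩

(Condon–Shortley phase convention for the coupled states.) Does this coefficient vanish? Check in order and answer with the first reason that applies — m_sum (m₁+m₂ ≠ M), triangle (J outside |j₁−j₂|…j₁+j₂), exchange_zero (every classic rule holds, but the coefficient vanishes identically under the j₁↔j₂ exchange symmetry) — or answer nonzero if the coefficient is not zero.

nonzero

m-sum: m₁+m₂ = 1/2+(-3/2) = -1, M = -1  ✓
triangle: |j₁−j₂| = 0 ≤ J = 2 ≤ j₁+j₂ = 3  ✓
exchange: j₁≠j₂ or m₁≠m₂ — the exchange symmetry imposes no constraint here
value check: CG = +√(1/2) = +0.707107 ≠ 0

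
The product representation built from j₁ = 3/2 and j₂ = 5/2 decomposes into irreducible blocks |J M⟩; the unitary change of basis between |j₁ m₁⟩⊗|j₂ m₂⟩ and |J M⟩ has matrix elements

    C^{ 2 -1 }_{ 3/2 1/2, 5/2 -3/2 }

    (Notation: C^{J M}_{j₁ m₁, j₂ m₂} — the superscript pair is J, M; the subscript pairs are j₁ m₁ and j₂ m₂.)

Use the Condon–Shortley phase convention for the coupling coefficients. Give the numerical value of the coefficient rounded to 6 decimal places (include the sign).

j₁+j₂−J=2  J+j₁−j₂=1  J−j₁+j₂=3  j₁+j₂+J+1=7
(j₁±m₁, j₂±m₂, J±M) = (2,1,1,4,1,3)
P² = 24/7
sum k=0..1:
  [0] +1/4 = 1/4
  [1] −1/6 = -1/6
S = 1/12
C² = P²·S² = 1/42 ; C = +0.154303

+0.154303  (= +√(1/42))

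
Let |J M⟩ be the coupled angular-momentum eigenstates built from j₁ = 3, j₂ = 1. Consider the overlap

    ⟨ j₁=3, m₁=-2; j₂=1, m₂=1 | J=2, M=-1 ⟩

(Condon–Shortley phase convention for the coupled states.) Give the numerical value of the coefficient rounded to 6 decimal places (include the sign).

j₁+j₂−J=2  J+j₁−j₂=4  J−j₁+j₂=0  j₁+j₂+J+1=7
(j₁±m₁, j₂±m₂, J±M) = (1,5,2,0,1,3)
P² = 480/7
sum k=2..2:
  [2] +1/12 = 1/12
S = 1/12
C² = P²·S² = 10/21 ; C = +0.690066

+0.690066  (= +√(10/21))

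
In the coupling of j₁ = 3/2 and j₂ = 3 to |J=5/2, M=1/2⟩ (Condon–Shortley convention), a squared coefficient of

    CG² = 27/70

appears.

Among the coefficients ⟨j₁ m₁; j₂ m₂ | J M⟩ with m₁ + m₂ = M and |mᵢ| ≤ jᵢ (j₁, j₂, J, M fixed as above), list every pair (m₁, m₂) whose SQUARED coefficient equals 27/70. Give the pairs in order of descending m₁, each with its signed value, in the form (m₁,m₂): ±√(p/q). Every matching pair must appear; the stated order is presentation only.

(3/2,-1): +√(27/70)

Admissible pairs with m₁+m₂ = M = 1/2: (-3/2,2), (-1/2,1), (1/2,0), (3/2,-1)
  (m₁,m₂)=(3/2,-1): CG² = 27/70, CG = +√(27/70)   ← matches the target
  (m₁,m₂)=(1/2,0): CG² = 6/35, CG = −√(6/35)
  (m₁,m₂)=(-1/2,1): CG² = 1/70, CG = −√(1/70)
  (m₁,m₂)=(-3/2,2): CG² = 3/7, CG = +√(3/7)
Pairs with CG² = 27/70: (3/2,-1): +√(27/70)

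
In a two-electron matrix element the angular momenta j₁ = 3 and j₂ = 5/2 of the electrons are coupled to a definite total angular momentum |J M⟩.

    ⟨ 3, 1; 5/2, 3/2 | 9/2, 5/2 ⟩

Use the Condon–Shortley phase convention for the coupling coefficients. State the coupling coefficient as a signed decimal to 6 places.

-0.317821

√[10·1!5!4!/11! · 4!2!4!1!7!2!] = √(92160/11)
  +(−1)^0/∏(0,1,2,4,3,0)! = 1/288  (running 1/288)
  +(−1)^1/∏(1,0,1,3,4,1)! = -1/144  (running -1/288)
⟨..|..⟩ = √(92160/11)·(-1/288) = -0.317821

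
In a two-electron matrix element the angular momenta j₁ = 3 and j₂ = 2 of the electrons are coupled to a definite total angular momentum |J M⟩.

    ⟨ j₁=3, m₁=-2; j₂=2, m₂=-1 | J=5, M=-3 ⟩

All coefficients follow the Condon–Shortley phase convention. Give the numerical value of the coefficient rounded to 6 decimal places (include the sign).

+√(8/15) ≈ +0.730297

triangle: 0!×6!×4!/11! = 17280/39916800
(j±m)!: 1!×5!×1!×3!×2!×8! = 58060800
prefactor² = (2J+1)×Δ×N² = 276480
  k=0: +1/(0!×0!×5!×1!×1!×3!) = 1/720
Σ = 1/720  ⇒  CG² = 276480×(1/720)² = 8/15
CG = +√(8/15) = +0.730297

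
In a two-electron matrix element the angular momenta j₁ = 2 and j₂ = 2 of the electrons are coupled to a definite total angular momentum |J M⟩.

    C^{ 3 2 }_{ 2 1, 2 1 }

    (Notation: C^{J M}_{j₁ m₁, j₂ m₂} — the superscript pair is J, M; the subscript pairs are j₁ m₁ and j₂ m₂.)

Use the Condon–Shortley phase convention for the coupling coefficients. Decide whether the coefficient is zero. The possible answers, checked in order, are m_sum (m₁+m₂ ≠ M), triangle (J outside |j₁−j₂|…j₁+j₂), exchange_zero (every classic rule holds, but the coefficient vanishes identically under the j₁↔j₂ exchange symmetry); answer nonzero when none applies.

exchange_zero

m-sum: m₁+m₂ = 1+1 = 2, M = 2  ✓
triangle: |j₁−j₂| = 0 ≤ J = 3 ≤ j₁+j₂ = 4  ✓
exchange: j₁=j₂ and m₁=m₂, and (−1)^(j₁+j₂−J) = (−1)^1 = −1 forces ⟨j₁m₁;j₂m₂|JM⟩ = −⟨j₂m₂;j₁m₁|JM⟩ = −⟨j₁m₁;j₂m₂|JM⟩ ⇒ the coefficient vanishes identically
Racah sum check: Σ_k collapses to 0 ⇒ CG = 0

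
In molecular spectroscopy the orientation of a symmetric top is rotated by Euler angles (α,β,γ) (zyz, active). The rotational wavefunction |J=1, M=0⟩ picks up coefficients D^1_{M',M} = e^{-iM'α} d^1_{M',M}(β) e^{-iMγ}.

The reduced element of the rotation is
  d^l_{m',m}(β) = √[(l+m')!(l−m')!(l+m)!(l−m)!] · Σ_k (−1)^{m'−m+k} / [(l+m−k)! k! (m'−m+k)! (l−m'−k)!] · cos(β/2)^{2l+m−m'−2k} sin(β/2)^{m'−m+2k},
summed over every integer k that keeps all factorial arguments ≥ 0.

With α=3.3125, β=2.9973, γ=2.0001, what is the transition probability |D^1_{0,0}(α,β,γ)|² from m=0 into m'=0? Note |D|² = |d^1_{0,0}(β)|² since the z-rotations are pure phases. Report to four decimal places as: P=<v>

P=0.9793

Split into d^1_{0,0}(β=2.9973) × two z-phases.
Half-angle: c=0.072084, s=0.997399. N=√(1·1·1·1)=1.000000
k: max(0,(0)−(0))=0 … min(1+(0),1−(0))=1
  k=0: (−1)^0·1.0000/(1)·0.0721^2·0.9974^0 = +0.005196
  k=1: (−1)^1·1.0000/(1)·0.0721^0·0.9974^2 = -0.994804
d^1_{0,0}(2.9973) = +0.005196 -0.994804 = -0.989608
|D^1_{0,0}|² = |d^1_{0,0}(β)|² = (-0.989608)² = 0.979324 (the z-rotation phases have unit modulus)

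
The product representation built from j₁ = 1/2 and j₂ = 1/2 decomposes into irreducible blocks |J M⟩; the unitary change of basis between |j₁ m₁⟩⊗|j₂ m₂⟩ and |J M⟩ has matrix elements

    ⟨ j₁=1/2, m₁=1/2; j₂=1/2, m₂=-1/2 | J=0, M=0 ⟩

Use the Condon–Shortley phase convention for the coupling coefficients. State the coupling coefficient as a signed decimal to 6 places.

triangle: 1!×0!×0!/2! = 1/2
(j±m)!: 1!×0!×0!×1!×0!×0! = 1
prefactor² = (2J+1)×Δ×N² = 1/2
  k=0: +1/(0!×1!×0!×0!×0!×0!) = 1
Σ = 1  ⇒  CG² = 1/2×1² = 1/2
CG = +√(1/2) = +0.707107

+√(1/2) = +0.707107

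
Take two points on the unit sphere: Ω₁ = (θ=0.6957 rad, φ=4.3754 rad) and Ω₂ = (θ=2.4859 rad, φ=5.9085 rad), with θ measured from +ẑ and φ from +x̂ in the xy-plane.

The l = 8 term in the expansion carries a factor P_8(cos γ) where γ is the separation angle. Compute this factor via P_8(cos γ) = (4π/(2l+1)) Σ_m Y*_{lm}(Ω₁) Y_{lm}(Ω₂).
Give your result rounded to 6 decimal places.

Addition theorem: P_8(cos γ) = (4π/17) Σ_m Y*_{lm}(Ω₁) Y_{lm}(Ω₂), m = −8…8:
  [-8]  conj(Y_{8,-8})(Ω₁) = (-0.013243, -0.006327) ; Y_{8,-8}(Ω₂) = (-0.009741, 0.001414) ; Δ = (0.000138, 0.000043)
  [-7]  conj(Y_{8,-7})(Ω₁) = (0.049580, -0.049851) ; Y_{8,-7}(Ω₂) = (0.044451, -0.025380) ; Δ = (0.000939, -0.003474)
  [-6]  conj(Y_{8,-6})(Ω₁) = (0.089166, 0.184053) ; Y_{8,-6}(Ω₂) = (-0.102088, 0.126938) ; Δ = (-0.032466, -0.007471)
  [-5]  conj(Y_{8,-5})(Ω₁) = (-0.391550, 0.044890) ; Y_{8,-5}(Ω₂) = (0.103970, -0.333002) ; Δ = (-0.025761, 0.135054)
  [-4]  conj(Y_{8,-4})(Ω₁) = (0.104039, -0.459125) ; Y_{8,-4}(Ω₂) = (0.034737, 0.481262) ; Δ = (0.224573, 0.034121)
  [-3]  conj(Y_{8,-3})(Ω₁) = (0.182522, 0.114389) ; Y_{8,-3}(Ω₂) = (-0.139578, -0.291370) ; Δ = (0.007853, -0.069148)
  [-2]  conj(Y_{8,-2})(Ω₁) = (0.201841, -0.161221) ; Y_{8,-2}(Ω₂) = (-0.109720, -0.102086) ; Δ = (-0.038604, -0.002916)
  [-1]  conj(Y_{8,-1})(Ω₁) = (0.118065, 0.336990) ; Y_{8,-1}(Ω₂) = (0.378629, 0.148901) ; Δ = (-0.005475, 0.145174)
  [+0]  conj(Y_{8,0})(Ω₁) = (0.153914, -0.000000) ; Y_{8,0}(Ω₂) = (0.023104, 0.000000) ; Δ = (0.003556, 0.000000)
  [+1]  conj(Y_{8,1})(Ω₁) = (-0.118065, 0.336990) ; Y_{8,1}(Ω₂) = (-0.378629, 0.148901) ; Δ = (-0.005475, -0.145174)
  [+2]  conj(Y_{8,2})(Ω₁) = (0.201841, 0.161221) ; Y_{8,2}(Ω₂) = (-0.109720, 0.102086) ; Δ = (-0.038604, 0.002916)
  [+3]  conj(Y_{8,3})(Ω₁) = (-0.182522, 0.114389) ; Y_{8,3}(Ω₂) = (0.139578, -0.291370) ; Δ = (0.007853, 0.069148)
  [+4]  conj(Y_{8,4})(Ω₁) = (0.104039, 0.459125) ; Y_{8,4}(Ω₂) = (0.034737, -0.481262) ; Δ = (0.224573, -0.034121)
  [+5]  conj(Y_{8,5})(Ω₁) = (0.391550, 0.044890) ; Y_{8,5}(Ω₂) = (-0.103970, -0.333002) ; Δ = (-0.025761, -0.135054)
  [+6]  conj(Y_{8,6})(Ω₁) = (0.089166, -0.184053) ; Y_{8,6}(Ω₂) = (-0.102088, -0.126938) ; Δ = (-0.032466, 0.007471)
  [+7]  conj(Y_{8,7})(Ω₁) = (-0.049580, -0.049851) ; Y_{8,7}(Ω₂) = (-0.044451, -0.025380) ; Δ = (0.000939, 0.003474)
  [+8]  conj(Y_{8,8})(Ω₁) = (-0.013243, 0.006327) ; Y_{8,8}(Ω₂) = (-0.009741, -0.001414) ; Δ = (0.000138, -0.000043)
Accumulated sum (0.265949, 0.000000); after 4π/(2l+1) scaling, (0.196589, 0.000000) ⇒ P_8 = 0.196589

0.196589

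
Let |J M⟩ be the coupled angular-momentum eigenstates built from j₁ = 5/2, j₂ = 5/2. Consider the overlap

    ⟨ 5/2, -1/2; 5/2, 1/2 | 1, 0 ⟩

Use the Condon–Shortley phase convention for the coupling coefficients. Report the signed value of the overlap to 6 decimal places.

√[3·4!1!1!/7! · 2!3!3!2!1!1!] = √(72/35)
  +(−1)^2/∏(2,2,1,1,0,0)! = 1/4  (running 1/4)
  +(−1)^3/∏(3,1,0,0,1,1)! = -1/6  (running 1/12)
⟨..|..⟩ = √(72/35)·(1/12) = +0.119523

+0.119523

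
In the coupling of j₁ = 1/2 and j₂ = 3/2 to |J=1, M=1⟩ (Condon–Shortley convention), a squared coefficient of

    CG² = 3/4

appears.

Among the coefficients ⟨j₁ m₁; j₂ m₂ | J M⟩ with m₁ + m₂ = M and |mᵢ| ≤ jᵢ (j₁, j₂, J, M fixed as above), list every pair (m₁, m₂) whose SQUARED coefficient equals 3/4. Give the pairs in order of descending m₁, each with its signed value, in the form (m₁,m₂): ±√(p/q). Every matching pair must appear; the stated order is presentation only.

(-1/2,3/2): −√(3/4)

Admissible pairs with m₁+m₂ = M = 1: (-1/2,3/2), (1/2,1/2)
  (m₁,m₂)=(1/2,1/2): CG² = 1/4, CG = +√(1/4)
  (m₁,m₂)=(-1/2,3/2): CG² = 3/4, CG = −√(3/4)   ← matches the target
Pairs with CG² = 3/4: (-1/2,3/2): −√(3/4)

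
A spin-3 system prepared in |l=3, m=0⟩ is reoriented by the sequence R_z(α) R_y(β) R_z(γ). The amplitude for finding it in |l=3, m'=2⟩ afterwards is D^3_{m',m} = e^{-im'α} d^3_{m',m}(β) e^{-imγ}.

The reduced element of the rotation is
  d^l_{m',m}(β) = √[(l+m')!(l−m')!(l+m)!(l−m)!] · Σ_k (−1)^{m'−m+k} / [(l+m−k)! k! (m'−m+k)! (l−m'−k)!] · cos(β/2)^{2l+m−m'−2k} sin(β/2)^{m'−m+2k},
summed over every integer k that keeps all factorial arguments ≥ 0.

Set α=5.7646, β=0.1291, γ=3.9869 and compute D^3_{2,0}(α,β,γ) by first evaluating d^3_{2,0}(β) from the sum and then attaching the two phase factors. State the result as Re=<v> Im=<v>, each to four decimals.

D^3_{2,0}(5.7646,0.1291,3.9869) = e^{-i·2·5.7646}·d^3_{2,0}(0.1291)·e^{-i·0·3.9869}. Compute d first:
Half-angle: c=0.997917, s=0.064505. N=√(120·1·6·6)=65.726707
k∈{0,1} keeps every argument non-negative
  k=0: (−1)^2·65.7267/(12)·0.9979^4·0.0645^2 = +0.022601
  k=1: (−1)^3·65.7267/(12)·0.9979^2·0.0645^4 = -0.000094
d^3_{2,0}(0.1291) = +0.022601 -0.000094 = +0.022507
Phases: e^{-i·(2)·5.7646}=+0.508658+0.860968i, e^{-i·(0)·3.9869}=+1.000000+0.000000i ⇒ D=+0.011448+0.019377i

Re=0.0114 Im=0.0194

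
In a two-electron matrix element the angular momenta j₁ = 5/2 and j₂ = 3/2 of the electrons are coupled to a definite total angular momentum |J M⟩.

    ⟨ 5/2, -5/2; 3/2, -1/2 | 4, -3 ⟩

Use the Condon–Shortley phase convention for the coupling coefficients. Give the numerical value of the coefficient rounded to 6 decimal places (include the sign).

+√(3/8) ≈ +0.612372

triangle: 0!·5!·3!/9! = 720/362880
(j±m)!: 0!·5!·1!·2!·1!·7! = 1209600
prefactor² = (2J+1)·Δ·N² = 21600
  k=0: +1/(0!·0!·5!·1!·0!·2!) = 1/240
Σ = 1/240  ⇒  CG² = 21600·(1/240)² = 3/8
CG = +√(3/8) = +0.612372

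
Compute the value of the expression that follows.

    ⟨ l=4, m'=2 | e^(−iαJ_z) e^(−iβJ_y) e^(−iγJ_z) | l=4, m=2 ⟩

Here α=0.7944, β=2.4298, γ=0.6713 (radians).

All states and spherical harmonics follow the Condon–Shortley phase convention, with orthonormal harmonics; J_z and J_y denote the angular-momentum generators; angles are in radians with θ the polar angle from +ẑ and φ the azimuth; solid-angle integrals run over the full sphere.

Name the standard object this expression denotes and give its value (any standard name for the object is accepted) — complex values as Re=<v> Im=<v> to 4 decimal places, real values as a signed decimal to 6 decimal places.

Wigner D-matrix element, Re=-0.1487 Im=-0.0317

This is a Wigner D-matrix element — the rotation-matrix element ⟨l m'| R(α,β,γ) |l m⟩ in the angular-momentum basis.
Split into d^4_{2,2}(β=2.4298) × two z-phases.
c=cos(2.429800/2)=0.348431, s=sin(2.429800/2)=0.937335; N=√[720·2·720·2]=1440.000000
Admissible k: 0..2 (factorial args all ≥0)
  k=0: (−1)^0·1440.0000/(1440)·0.3484^8·0.9373^0 = +0.000217
  k=1: (−1)^1·1440.0000/(120)·0.3484^6·0.9373^2 = -0.018866
  k=2: (−1)^2·1440.0000/(96)·0.3484^4·0.9373^4 = +0.170661
d^4_{2,2}(2.4298) = +0.000217 -0.018866 +0.170661 = +0.152013
Phases: e^{-i·(2)·0.7944}=-0.018003-0.999838i, e^{-i·(2)·0.6713}=+0.226221-0.974076i ⇒ D=-0.148667-0.031717i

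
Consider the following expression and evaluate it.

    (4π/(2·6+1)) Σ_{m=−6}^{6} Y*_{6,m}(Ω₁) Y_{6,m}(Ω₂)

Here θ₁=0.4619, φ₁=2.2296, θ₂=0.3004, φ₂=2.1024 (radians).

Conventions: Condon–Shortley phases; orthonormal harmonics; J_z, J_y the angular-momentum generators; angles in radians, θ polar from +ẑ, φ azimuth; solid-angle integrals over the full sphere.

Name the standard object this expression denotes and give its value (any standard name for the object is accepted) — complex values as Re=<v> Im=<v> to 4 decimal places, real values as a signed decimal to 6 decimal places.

Legendre polynomial (addition theorem), +0.724591

This sum is the spherical-harmonic addition theorem: it equals the Legendre polynomial P_l(cos γ) of the angle γ between the two directions.
Expand P_6 via completeness: Σ_{m} conj(Y_{6,m}) at Ω₁ times Y_{6,m} at Ω₂ —
  [-6]  conj(Y_{6,-6})(Ω₁) = 0.00261 + 0.00274j ; Y_{6,-6}(Ω₂) = 0.00032 - 0.00002j ; Δ = 0.00000 + 0.00000j
  [-5]  conj(Y_{6,-5})(Ω₁) = 0.00400 - 0.02603j ; Y_{6,-5}(Ω₂) = -0.00169 + 0.00321j ; Δ = 0.00008 + 0.00006j
  [-4]  conj(Y_{6,-4})(Ω₁) = -0.09618 + 0.05334j ; Y_{6,-4}(Ω₂) = -0.01304 - 0.02100j ; Δ = 0.00237 + 0.00132j
  [-3]  conj(Y_{6,-3})(Ω₁) = 0.27579 + 0.11843j ; Y_{6,-3}(Ω₂) = 0.11341 - 0.00272j ; Δ = 0.03160 + 0.01268j
  [-2]  conj(Y_{6,-2})(Ω₁) = -0.12587 - 0.48649j ; Y_{6,-2}(Ω₂) = -0.16703 + 0.30031j ; Δ = 0.16712 + 0.04346j
  [-1]  conj(Y_{6,-1})(Ω₁) = -0.21651 + 0.27966j ; Y_{6,-1}(Ω₂) = -0.30110 - 0.51200j ; Δ = 0.20838 + 0.02665j
  [+0]  conj(Y_{6,0})(Ω₁) = -0.27115 + 0.00000j ; Y_{6,0}(Ω₂) = 0.25638 + 0.00000j ; Δ = -0.06952 + 0.00000j
  [+1]  conj(Y_{6,1})(Ω₁) = 0.21651 + 0.27966j ; Y_{6,1}(Ω₂) = 0.30110 - 0.51200j ; Δ = 0.20838 - 0.02665j
  [+2]  conj(Y_{6,2})(Ω₁) = -0.12587 + 0.48649j ; Y_{6,2}(Ω₂) = -0.16703 - 0.30031j ; Δ = 0.16712 - 0.04346j
  [+3]  conj(Y_{6,3})(Ω₁) = -0.27579 + 0.11843j ; Y_{6,3}(Ω₂) = -0.11341 - 0.00272j ; Δ = 0.03160 - 0.01268j
  [+4]  conj(Y_{6,4})(Ω₁) = -0.09618 - 0.05334j ; Y_{6,4}(Ω₂) = -0.01304 + 0.02100j ; Δ = 0.00237 - 0.00132j
  [+5]  conj(Y_{6,5})(Ω₁) = -0.00400 - 0.02603j ; Y_{6,5}(Ω₂) = 0.00169 + 0.00321j ; Δ = 0.00008 - 0.00006j
  [+6]  conj(Y_{6,6})(Ω₁) = 0.00261 - 0.00274j ; Y_{6,6}(Ω₂) = 0.00032 + 0.00002j ; Δ = 0.00000 - 0.00000j
Total Σ_m = 0.74959 + 0.00000j. Multiply by 0.966644: 0.72459 + 0.00000j. P_6(cos γ) = 0.724591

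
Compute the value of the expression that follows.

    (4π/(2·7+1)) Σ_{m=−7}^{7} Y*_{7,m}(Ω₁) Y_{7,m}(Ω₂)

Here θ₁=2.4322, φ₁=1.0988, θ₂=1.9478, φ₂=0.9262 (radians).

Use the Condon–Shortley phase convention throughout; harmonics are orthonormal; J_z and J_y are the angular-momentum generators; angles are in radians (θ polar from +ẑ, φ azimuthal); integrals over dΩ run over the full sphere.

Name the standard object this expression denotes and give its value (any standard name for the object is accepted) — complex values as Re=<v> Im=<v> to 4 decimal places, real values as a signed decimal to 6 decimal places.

This sum is the spherical-harmonic addition theorem: it equals the Legendre polynomial P_l(cos γ) of the angle γ between the two directions.
Addition theorem: P_7(cos γ) = (4π/15) Σ_m Y*_{lm}(Ω₁) Y_{lm}(Ω₂), m = −7…7:
  m=-7: (0.004022, 0.024551) × (0.294358, -0.059735) = (0.002650, 0.006986)  (running Σ = (0.002650, 0.006986))
  m=-6: (-0.103274, -0.033038) × (-0.332772, -0.295407) = (0.024607, 0.041502)  (running Σ = (0.027258, 0.048488))
  m=-5: (0.196529, -0.198023) × (-0.015791, 0.193586) = (0.035231, 0.041172)  (running Σ = (0.062489, 0.089660))
  m=-4: (0.140196, 0.427073) × (-0.211373, 0.133466) = (-0.086634, -0.071560)  (running Σ = (-0.024145, 0.018100))
  m=-3: (-0.374593, -0.058457) × (0.275833, 0.104768) = (-0.097201, -0.055370)  (running Σ = (-0.121345, -0.037269))
  m=-2: (-0.027527, 0.038009) × (0.037620, 0.130042) = (-0.005978, -0.002150)  (running Σ = (-0.127324, -0.039419))
  m=-1: (-0.179398, -0.351430) × (0.188133, -0.250272) = (-0.121704, -0.021217)  (running Σ = (-0.249028, -0.060636))
  m=0: (0.076754, -0.000000) × (0.099803, 0.000000) = (0.007660, 0.000000)  (running Σ = (-0.241367, -0.060636))
  m=1: (0.179398, -0.351430) × (-0.188133, -0.250272) = (-0.121704, 0.021217)  (running Σ = (-0.363071, -0.039419))
  m=2: (-0.027527, -0.038009) × (0.037620, -0.130042) = (-0.005978, 0.002150)  (running Σ = (-0.369050, -0.037269))
  m=3: (0.374593, -0.058457) × (-0.275833, 0.104768) = (-0.097201, 0.055370)  (running Σ = (-0.466250, 0.018100))
  m=4: (0.140196, -0.427073) × (-0.211373, -0.133466) = (-0.086634, 0.071560)  (running Σ = (-0.552884, 0.089660))
  m=5: (-0.196529, -0.198023) × (0.015791, 0.193586) = (0.035231, -0.041172)  (running Σ = (-0.517653, 0.048488))
  m=6: (-0.103274, 0.033038) × (-0.332772, 0.295407) = (0.024607, -0.041502)  (running Σ = (-0.493045, 0.006986))
  m=7: (-0.004022, 0.024551) × (-0.294358, -0.059735) = (0.002650, -0.006986)  (running Σ = (-0.490395, -0.000000))
Σ over m = (-0.490395, -0.000000); ×(4π/15) → (-0.410832, -0.000000). Real part: -0.410832

Legendre polynomial (addition theorem), -0.410832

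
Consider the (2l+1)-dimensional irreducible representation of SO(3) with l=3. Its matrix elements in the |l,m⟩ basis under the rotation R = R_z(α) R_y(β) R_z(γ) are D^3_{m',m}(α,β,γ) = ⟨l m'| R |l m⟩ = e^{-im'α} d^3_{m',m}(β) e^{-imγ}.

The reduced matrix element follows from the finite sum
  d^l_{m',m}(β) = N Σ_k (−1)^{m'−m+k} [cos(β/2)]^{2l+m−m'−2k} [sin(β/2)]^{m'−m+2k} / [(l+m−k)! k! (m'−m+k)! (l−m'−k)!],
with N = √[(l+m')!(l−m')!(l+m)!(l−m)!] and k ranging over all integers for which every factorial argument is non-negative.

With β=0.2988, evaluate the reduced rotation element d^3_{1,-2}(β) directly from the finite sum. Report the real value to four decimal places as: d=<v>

d^3_{1,-2}(β=0.2988) via the finite sum:
With c≡cos(β/2)=0.988861 and s≡sin(β/2)=0.148845, N=[24·2·1·120]^{1/2}=75.894664
The bounds max(0,m−m')=0 and min(l+m,l−m')=1 give 2 terms
  k=0: (−1)^3·75.8947/(12)·0.9889^3·0.1488^3 = -0.020167
  k=1: (−1)^4·75.8947/(24)·0.9889^1·0.1488^5 = +0.000228
d^3_{1,-2}(0.2988) = -0.020167 +0.000228 = -0.019938

d=-0.0199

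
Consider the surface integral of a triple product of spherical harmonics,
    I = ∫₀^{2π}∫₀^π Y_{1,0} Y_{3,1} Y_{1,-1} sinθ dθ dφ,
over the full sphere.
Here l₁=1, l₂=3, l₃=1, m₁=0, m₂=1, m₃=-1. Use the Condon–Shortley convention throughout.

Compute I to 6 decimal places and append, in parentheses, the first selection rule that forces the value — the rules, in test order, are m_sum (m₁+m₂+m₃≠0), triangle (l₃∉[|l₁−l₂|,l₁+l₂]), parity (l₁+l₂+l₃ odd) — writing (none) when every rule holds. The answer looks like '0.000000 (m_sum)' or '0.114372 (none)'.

0.000000 (triangle)

|1−3|≤1≤1+3 violated ⇒ I = 0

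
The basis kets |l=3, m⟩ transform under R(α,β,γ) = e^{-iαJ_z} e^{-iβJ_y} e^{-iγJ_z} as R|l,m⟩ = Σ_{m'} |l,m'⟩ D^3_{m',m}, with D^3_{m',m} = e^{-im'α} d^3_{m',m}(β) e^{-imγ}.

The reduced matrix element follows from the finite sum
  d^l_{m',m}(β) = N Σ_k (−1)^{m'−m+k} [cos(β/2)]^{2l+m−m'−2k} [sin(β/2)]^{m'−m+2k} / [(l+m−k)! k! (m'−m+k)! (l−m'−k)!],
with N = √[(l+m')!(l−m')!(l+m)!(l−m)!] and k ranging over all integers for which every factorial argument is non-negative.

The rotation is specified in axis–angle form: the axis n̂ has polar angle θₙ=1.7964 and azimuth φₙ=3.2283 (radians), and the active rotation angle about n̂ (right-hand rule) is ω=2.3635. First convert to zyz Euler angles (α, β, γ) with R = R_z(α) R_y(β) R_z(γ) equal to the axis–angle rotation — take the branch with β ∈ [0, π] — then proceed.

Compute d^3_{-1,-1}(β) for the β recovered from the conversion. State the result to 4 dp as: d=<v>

Axis–angle → zyz. n̂ = (sinθₙcosφₙ, sinθₙsinφₙ, cosθₙ) = (-0.970998, -0.084404, -0.223695), ω = 2.3635.
R = I cosω + sinω [n̂]ₓ + (1−cosω) n̂n̂ᵀ gives
  R = [+0.902122, +0.297346, +0.312668; -0.016686, -0.700055, +0.713894; +0.431159, -0.649236, -0.626574]
β = atan2(√(R₁₃²+R₂₃²), R₃₃) = 2.247945; α = atan2(R₂₃, R₁₃) mod 2π = 1.157986; γ = atan2(R₃₂, −R₃₁) mod 2π = 4.126164
d^3_{-1,-1}(β=2.2479) via the finite sum:
c=cos(2.247945/2)=0.432103, s=sin(2.247945/2)=0.901824; N=√[2·24·2·24]=48.000000
k: max(0,(-1)−(-1))=0 … min(3+(-1),3−(-1))=2
  k=0: (−1)^0·48.0000/(48)·0.4321^6·0.9018^0 = +0.006509
  k=1: (−1)^1·48.0000/(6)·0.4321^4·0.9018^2 = -0.226821
  k=2: (−1)^2·48.0000/(8)·0.4321^2·0.9018^4 = +0.740992
d^3_{-1,-1}(2.2479) = +0.006509 -0.226821 +0.740992 = +0.520680

d=0.5207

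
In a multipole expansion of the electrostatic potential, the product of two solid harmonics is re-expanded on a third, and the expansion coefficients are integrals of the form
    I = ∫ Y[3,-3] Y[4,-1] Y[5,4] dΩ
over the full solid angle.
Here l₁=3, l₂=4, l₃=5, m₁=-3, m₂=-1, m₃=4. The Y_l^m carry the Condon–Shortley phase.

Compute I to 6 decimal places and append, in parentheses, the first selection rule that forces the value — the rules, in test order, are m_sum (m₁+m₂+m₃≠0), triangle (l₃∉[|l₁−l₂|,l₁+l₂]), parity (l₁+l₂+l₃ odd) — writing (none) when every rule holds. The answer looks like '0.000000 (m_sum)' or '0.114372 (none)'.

-0.186208 (none)

m-sum 0 ✓  L=12 even ✓  1≤5≤7 ✓
Π(2lᵢ+1) = 7×9×11 = 693
triangle coeff Δ(3,4,5) = 1/180180
Σ_t [0,2]: t=0:+1/576 t=1:−1/144 t=2:+1/576 = -1/288
(3j)²=20/1001 [(3 4 5; 0 0 0)], sign=+1
Σ_t [2,2]: t=2:+1/5760 = 1/5760
(3j)²=9/286 [(3 4 5; -3 -1 4)], sign=-1
⇒ 4πI² = 810/1859
I = (-1)√(810/1859/(4π)) = -0.18620781
No selection rule forces the value: the integral is nonzero (none).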